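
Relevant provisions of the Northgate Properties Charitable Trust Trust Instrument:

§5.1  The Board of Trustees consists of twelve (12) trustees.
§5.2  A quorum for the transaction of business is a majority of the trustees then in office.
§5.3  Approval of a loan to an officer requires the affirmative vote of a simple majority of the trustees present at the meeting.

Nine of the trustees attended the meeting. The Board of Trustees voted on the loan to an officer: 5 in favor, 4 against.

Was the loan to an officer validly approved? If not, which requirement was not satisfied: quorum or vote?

Valid — all requirements satisfied.

Quorum: 9 present; quorum is 7. Satisfied.
Vote: the loan to an officer requires a majority of the trustees present (9). A majority of 9 is 5, so 5 affirmative votes are needed; 5 voted in favor. Satisfied.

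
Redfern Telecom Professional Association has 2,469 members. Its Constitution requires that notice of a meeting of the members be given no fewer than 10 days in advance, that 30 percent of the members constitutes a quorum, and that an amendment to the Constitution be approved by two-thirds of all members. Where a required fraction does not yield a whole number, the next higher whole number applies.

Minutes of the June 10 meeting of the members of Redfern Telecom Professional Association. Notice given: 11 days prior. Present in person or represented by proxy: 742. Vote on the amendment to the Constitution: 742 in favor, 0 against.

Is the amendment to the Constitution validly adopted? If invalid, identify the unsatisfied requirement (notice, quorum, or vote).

Notice: 11 days given; 10 required. Satisfied.
Quorum: 30% of 2,469 = 740.70, rounded up to 741; 742 present. Satisfied.
Vote: requires two-thirds of all members (2,469); 2/3 of 2469 = 1646, so 1,646 needed; 742 in favor. Not satisfied.

Invalid — vote requirement not satisfied.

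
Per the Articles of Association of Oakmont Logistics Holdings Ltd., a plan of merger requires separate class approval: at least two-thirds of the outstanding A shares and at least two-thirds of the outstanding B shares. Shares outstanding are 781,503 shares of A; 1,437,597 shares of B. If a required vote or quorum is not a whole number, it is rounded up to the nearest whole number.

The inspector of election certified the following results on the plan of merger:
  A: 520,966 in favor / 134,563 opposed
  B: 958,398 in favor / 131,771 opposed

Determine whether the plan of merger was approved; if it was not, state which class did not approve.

A: 2/3 of 781503 = 521002; 521,002 required, 520,966 in favor — not approved.
B: 2/3 of 1437597 = 958398; 958,398 required, 958,398 in favor — approved.

Not approved — the A shares did not give the required vote.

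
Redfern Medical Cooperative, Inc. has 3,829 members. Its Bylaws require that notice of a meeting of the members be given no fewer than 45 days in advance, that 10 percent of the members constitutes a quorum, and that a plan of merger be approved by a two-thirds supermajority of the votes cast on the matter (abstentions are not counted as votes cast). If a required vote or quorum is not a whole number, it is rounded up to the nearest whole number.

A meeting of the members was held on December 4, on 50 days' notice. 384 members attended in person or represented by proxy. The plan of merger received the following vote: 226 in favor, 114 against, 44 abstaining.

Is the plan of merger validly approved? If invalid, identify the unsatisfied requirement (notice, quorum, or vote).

Invalid — vote requirement not satisfied.

Notice: 50 days given; 45 required. Satisfied.
Quorum: 10% of 3,829 = 382.90, rounded up to 383; 384 present. Satisfied.
Vote: requires two-thirds of the votes cast (384 − 44 abstaining = 340); 2/3 of 340 = 226.67, rounded up to 227, so 227 needed; 226 in favor. Not satisfied.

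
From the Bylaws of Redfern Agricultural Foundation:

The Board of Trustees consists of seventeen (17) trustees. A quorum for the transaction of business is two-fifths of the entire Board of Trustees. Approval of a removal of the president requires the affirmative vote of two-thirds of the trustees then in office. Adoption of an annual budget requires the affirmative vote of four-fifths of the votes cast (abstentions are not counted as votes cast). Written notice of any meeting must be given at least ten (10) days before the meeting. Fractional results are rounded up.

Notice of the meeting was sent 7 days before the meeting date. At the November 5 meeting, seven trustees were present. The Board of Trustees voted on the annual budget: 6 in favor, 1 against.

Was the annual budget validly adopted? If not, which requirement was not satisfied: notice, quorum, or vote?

Invalid — notice requirement not satisfied.

Notice: 7 days given; 10 required (7 < 10). Not satisfied.
Quorum: 7 present; quorum is 7. Satisfied.
Vote: the annual budget requires four-fifths of the votes cast (7). 4/5 of 7 = 5.60, rounded up to 6, so 6 affirmative votes are needed; 6 voted in favor. Satisfied.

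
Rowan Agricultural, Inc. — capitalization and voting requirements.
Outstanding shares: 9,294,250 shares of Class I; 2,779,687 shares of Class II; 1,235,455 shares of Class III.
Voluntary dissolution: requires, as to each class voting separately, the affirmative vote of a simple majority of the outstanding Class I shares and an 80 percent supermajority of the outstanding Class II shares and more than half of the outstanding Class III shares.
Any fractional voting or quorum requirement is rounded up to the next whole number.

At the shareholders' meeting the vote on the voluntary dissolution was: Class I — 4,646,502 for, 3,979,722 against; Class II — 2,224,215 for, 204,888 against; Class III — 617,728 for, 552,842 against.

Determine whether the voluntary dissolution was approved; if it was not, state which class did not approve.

Class I: a majority of 9294250 is 4647126; 4,647,126 required, 4,646,502 in favor — not approved.
Class II: 4/5 of 2779687 = 2223749.60, rounded up to 2223750; 2,223,750 required, 2,224,215 in favor — approved.
Class III: a majority of 1235455 is 617728; 617,728 required, 617,728 in favor — approved.

Not approved — the Class I shares did not give the required vote.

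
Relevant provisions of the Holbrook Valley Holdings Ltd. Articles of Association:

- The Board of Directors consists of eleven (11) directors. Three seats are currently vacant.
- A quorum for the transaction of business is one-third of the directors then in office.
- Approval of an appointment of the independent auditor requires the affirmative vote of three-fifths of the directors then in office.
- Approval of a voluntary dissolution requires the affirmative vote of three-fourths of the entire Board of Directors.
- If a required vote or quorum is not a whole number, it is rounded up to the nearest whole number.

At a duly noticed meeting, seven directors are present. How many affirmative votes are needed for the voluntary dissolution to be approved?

The voluntary dissolution requires three-fourths of the entire Board of Directors (11).
3/4 of 11 = 8.25, rounded up to 9.
(Only 7 can vote, so the voluntary dissolution cannot pass at this meeting, but the required vote is still 9.)

9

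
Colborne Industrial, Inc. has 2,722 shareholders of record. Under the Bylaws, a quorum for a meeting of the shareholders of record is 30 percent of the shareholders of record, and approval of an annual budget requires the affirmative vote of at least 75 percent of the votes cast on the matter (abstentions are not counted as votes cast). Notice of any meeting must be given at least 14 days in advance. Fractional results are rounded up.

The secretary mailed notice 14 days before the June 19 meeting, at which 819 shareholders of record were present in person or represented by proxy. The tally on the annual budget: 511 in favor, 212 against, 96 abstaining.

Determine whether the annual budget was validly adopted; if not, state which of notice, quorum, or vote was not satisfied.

Notice: 14 days given; 14 required. Satisfied.
Quorum: 30% of 2,722 = 816.60, rounded up to 817; 819 present. Satisfied.
Vote: requires three-fourths of the votes cast (819 − 96 abstaining = 723); 3/4 of 723 = 542.25, rounded up to 543, so 543 needed; 511 in favor. Not satisfied.

Invalid — vote requirement not satisfied.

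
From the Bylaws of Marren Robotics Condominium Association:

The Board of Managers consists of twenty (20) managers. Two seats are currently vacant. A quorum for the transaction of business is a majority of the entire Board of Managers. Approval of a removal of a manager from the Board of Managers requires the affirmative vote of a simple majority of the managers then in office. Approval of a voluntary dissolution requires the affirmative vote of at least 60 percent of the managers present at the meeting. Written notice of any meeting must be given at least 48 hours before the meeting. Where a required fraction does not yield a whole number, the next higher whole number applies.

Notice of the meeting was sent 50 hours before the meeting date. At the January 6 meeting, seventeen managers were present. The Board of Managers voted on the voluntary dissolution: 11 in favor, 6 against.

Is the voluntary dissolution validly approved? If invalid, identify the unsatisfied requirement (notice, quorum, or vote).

Notice: 50 hours given; 48 required (50 ≥ 48). Satisfied.
Quorum: 17 present; quorum is 11. Satisfied.
Vote: the voluntary dissolution requires three-fifths of the managers present (17). 3/5 of 17 = 10.20, rounded up to 11, so 11 affirmative votes are needed; 11 voted in favor. Satisfied.

Valid — all requirements satisfied.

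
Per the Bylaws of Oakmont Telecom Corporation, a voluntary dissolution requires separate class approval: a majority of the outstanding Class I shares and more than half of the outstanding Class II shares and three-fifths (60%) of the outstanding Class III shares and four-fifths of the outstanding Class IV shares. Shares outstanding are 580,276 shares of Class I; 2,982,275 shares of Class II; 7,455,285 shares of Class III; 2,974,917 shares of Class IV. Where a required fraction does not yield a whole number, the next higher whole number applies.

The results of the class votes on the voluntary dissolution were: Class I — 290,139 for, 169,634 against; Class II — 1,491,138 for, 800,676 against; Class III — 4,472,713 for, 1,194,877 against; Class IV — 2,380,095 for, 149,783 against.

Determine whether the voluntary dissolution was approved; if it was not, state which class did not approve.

Class I: a majority of 580276 is 290139; 290,139 required, 290,139 in favor — approved.
Class II: a majority of 2982275 is 1491138; 1,491,138 required, 1,491,138 in favor — approved.
Class III: 3/5 of 7455285 = 4473171; 4,473,171 required, 4,472,713 in favor — not approved.
Class IV: 4/5 of 2974917 = 2379933.60, rounded up to 2379934; 2,379,934 required, 2,380,095 in favor — approved.

Not approved — the Class III shares did not give the required vote.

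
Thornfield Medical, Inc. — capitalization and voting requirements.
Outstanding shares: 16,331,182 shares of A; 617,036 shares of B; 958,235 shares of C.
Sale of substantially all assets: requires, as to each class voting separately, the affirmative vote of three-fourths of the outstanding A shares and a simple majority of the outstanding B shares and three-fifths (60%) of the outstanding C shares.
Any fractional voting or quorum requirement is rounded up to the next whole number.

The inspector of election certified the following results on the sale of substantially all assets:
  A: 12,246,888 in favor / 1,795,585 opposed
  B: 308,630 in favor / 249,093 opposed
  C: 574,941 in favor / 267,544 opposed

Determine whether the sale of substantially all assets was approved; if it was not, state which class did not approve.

A: 3/4 of 16331182 = 12248386.50, rounded up to 12248387; 12,248,387 required, 12,246,888 in favor — not approved.
B: a majority of 617036 is 308519; 308,519 required, 308,630 in favor — approved.
C: 3/5 of 958235 = 574941; 574,941 required, 574,941 in favor — approved.

Not approved — the A shares did not give the required vote.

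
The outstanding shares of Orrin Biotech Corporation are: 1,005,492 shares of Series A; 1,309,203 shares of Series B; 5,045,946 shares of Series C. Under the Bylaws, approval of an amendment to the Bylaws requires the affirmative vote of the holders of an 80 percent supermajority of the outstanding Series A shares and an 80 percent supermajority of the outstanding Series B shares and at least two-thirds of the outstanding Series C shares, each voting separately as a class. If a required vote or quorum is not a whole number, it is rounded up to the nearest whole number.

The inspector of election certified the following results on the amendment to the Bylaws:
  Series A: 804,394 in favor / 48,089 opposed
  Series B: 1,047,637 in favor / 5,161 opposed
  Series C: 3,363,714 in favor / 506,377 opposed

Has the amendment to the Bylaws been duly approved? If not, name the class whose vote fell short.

Not approved — the Series C shares did not give the required vote.

Series A: 4/5 of 1005492 = 804393.60, rounded up to 804394; 804,394 required, 804,394 in favor — approved.
Series B: 4/5 of 1309203 = 1047362.40, rounded up to 1047363; 1,047,363 required, 1,047,637 in favor — approved.
Series C: 2/3 of 5045946 = 3363964; 3,363,964 required, 3,363,714 in favor — not approved.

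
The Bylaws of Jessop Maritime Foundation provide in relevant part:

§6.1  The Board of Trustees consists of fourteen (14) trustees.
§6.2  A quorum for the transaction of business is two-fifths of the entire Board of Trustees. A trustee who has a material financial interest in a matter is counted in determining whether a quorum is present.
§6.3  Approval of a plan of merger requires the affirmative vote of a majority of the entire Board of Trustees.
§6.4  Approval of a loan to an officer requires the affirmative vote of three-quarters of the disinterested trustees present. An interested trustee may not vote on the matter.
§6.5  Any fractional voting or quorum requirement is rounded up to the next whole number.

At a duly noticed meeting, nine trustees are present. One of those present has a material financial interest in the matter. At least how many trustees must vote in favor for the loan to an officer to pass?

6

The loan to an officer requires three-fourths of the disinterested trustees present (9 − 1 = 8).
3/4 of 8 = 6.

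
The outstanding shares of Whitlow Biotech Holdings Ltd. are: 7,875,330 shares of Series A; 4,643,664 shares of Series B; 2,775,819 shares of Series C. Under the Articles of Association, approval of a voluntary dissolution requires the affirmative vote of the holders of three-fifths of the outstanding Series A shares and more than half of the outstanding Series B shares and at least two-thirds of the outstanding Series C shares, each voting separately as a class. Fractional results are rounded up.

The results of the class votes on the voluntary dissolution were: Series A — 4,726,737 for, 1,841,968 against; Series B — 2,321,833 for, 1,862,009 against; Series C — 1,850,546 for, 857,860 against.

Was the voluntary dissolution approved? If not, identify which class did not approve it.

Approved — every class gave the required vote.

Series A: 3/5 of 7875330 = 4725198; 4,725,198 required, 4,726,737 in favor — approved.
Series B: a majority of 4643664 is 2321833; 2,321,833 required, 2,321,833 in favor — approved.
Series C: 2/3 of 2775819 = 1850546; 1,850,546 required, 1,850,546 in favor — approved.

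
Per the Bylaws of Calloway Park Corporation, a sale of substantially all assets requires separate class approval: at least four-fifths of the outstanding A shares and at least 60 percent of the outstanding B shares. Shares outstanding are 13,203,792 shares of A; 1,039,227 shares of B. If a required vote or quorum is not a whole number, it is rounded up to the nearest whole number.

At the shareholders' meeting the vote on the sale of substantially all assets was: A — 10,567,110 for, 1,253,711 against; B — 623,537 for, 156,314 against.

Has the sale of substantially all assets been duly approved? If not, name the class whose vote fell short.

A: 4/5 of 13203792 = 10563033.60, rounded up to 10563034; 10,563,034 required, 10,567,110 in favor — approved.
B: 3/5 of 1039227 = 623536.20, rounded up to 623537; 623,537 required, 623,537 in favor — approved.

Approved — every class gave the required vote.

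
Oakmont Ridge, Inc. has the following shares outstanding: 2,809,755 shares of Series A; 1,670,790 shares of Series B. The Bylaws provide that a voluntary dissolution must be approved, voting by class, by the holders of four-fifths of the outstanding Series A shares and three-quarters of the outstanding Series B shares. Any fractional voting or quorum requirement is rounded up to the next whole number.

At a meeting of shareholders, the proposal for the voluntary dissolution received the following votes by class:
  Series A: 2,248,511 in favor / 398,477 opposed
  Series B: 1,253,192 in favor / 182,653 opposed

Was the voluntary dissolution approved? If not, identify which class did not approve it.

Series A: 4/5 of 2809755 = 2247804; 2,247,804 required, 2,248,511 in favor — approved.
Series B: 3/4 of 1670790 = 1253092.50, rounded up to 1253093; 1,253,093 required, 1,253,192 in favor — approved.

Approved — every class gave the required vote.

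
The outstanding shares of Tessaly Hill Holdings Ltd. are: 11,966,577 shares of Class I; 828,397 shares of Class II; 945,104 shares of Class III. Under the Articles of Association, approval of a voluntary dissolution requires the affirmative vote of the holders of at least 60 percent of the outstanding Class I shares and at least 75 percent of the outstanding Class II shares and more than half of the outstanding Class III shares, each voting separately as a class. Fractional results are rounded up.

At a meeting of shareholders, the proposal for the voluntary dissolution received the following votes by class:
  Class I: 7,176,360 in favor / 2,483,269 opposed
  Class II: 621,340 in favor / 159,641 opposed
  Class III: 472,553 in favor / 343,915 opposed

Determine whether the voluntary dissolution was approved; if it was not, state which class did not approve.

Not approved — the Class I shares did not give the required vote.

Class I: 3/5 of 11966577 = 7179946.20, rounded up to 7179947; 7,179,947 required, 7,176,360 in favor — not approved.
Class II: 3/4 of 828397 = 621297.75, rounded up to 621298; 621,298 required, 621,340 in favor — approved.
Class III: a majority of 945104 is 472553; 472,553 required, 472,553 in favor — approved.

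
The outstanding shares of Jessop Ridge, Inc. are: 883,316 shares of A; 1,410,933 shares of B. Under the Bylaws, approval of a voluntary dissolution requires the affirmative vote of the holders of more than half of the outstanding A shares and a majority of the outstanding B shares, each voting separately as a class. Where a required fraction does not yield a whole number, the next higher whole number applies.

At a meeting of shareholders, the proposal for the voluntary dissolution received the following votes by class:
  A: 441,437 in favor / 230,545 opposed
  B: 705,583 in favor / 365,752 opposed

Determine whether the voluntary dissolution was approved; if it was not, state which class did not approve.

Not approved — the A shares did not give the required vote.

A: a majority of 883316 is 441659; 441,659 required, 441,437 in favor — not approved.
B: a majority of 1410933 is 705467; 705,467 required, 705,583 in favor — approved.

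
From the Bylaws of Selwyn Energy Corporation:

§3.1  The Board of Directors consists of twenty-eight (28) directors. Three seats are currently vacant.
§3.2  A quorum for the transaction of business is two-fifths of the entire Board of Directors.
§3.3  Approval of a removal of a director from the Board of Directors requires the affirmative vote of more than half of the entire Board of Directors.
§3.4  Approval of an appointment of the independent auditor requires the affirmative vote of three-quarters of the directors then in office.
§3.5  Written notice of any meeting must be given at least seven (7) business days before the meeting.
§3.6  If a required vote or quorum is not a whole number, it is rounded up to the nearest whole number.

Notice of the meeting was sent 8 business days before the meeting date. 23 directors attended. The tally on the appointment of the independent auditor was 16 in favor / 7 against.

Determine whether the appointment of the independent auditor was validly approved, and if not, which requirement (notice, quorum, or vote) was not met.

Notice: 8 business days given; 7 required (8 ≥ 7). Satisfied.
Quorum: 23 present; quorum is 12. Satisfied.
Vote: the appointment of the independent auditor requires three-fourths of the directors then in office (25). 3/4 of 25 = 18.75, rounded up to 19, so 19 affirmative votes are needed; 16 voted in favor. Not satisfied.

Invalid — vote requirement not satisfied.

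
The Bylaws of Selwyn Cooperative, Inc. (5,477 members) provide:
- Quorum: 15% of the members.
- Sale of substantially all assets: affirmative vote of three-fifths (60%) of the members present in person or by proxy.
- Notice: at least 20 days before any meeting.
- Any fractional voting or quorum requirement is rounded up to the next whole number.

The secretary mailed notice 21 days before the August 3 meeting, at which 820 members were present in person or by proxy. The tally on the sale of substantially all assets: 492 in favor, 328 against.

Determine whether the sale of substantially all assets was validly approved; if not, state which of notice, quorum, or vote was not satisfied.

Notice: 21 days given; 20 required. Satisfied.
Quorum: 15% of 5,477 = 821.55, rounded up to 822; 820 present. Not satisfied.
Vote: requires three-fifths of those present (820); 3/5 of 820 = 492, so 492 needed; 492 in favor. Satisfied.

Invalid — quorum requirement not satisfied.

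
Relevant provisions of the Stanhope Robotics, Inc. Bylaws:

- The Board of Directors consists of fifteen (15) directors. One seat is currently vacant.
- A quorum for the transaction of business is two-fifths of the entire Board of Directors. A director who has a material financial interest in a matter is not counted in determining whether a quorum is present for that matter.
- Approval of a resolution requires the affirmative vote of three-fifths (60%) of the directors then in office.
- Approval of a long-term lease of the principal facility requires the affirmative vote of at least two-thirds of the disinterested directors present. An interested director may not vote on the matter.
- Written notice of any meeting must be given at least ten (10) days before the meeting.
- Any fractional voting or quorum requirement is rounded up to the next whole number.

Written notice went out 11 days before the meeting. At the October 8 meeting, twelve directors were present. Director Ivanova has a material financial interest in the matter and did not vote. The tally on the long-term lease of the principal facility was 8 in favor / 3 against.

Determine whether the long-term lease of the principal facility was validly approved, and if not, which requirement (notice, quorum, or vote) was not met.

Valid — all requirements satisfied.

Notice: 11 days given; 10 required (11 ≥ 10). Satisfied.
Quorum: 12 present, but the 1 interested director does not count, leaving 11. Quorum is 6. Satisfied.
Vote: the long-term lease of the principal facility requires two-thirds of the disinterested directors present (12 − 1 = 11). 2/3 of 11 = 7.33, rounded up to 8, so 8 affirmative votes are needed; 8 voted in favor. Satisfied.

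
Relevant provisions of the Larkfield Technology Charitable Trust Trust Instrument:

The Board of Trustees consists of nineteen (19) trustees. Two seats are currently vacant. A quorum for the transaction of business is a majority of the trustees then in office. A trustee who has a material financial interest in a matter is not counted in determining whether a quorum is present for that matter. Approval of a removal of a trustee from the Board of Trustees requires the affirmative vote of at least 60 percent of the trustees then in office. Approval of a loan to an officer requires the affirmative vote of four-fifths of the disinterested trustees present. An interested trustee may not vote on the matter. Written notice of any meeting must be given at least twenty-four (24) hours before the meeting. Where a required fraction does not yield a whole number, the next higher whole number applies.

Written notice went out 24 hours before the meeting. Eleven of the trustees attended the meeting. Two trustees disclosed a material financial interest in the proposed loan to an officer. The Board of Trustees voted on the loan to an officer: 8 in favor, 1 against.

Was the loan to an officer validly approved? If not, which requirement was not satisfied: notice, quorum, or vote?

Notice: 24 hours given; 24 required (24 ≥ 24). Satisfied.
Quorum: 11 present, but the 2 interested trustees do not count, leaving 9. Quorum is 9. Satisfied.
Vote: the loan to an officer requires four-fifths of the disinterested trustees present (11 − 2 = 9). 4/5 of 9 = 7.20, rounded up to 8, so 8 affirmative votes are needed; 8 voted in favor. Satisfied.

Valid — all requirements satisfied.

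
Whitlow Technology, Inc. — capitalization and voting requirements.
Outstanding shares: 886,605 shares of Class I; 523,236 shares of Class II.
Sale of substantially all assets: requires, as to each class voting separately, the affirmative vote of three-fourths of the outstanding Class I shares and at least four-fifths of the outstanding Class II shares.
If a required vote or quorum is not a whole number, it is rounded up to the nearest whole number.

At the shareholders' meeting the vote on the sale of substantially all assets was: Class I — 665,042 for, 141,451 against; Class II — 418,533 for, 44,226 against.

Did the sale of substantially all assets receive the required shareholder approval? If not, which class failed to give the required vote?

Class I: 3/4 of 886605 = 664953.75, rounded up to 664954; 664,954 required, 665,042 in favor — approved.
Class II: 4/5 of 523236 = 418588.80, rounded up to 418589; 418,589 required, 418,533 in favor — not approved.

Not approved — the Class II shares did not give the required vote.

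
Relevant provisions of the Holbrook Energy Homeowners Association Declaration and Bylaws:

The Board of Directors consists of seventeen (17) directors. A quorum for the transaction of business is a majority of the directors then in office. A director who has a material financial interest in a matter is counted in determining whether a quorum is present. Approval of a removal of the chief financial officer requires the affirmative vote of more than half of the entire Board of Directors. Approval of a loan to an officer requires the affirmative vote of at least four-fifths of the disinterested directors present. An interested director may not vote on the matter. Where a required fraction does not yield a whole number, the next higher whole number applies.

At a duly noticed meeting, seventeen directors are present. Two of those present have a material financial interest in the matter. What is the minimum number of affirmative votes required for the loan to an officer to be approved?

12

The loan to an officer requires four-fifths of the disinterested directors present (17 − 2 = 15).
4/5 of 15 = 12.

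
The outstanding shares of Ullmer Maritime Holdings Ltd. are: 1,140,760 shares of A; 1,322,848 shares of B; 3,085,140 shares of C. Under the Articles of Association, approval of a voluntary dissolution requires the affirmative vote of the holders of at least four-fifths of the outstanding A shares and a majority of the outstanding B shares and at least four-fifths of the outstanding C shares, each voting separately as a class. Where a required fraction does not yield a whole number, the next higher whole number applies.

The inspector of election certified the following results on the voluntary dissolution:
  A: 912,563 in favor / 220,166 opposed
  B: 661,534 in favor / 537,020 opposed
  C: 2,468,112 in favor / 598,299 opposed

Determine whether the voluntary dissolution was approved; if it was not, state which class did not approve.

Not approved — the A shares did not give the required vote.

A: 4/5 of 1140760 = 912608; 912,608 required, 912,563 in favor — not approved.
B: a majority of 1322848 is 661425; 661,425 required, 661,534 in favor — approved.
C: 4/5 of 3085140 = 2468112; 2,468,112 required, 2,468,112 in favor — approved.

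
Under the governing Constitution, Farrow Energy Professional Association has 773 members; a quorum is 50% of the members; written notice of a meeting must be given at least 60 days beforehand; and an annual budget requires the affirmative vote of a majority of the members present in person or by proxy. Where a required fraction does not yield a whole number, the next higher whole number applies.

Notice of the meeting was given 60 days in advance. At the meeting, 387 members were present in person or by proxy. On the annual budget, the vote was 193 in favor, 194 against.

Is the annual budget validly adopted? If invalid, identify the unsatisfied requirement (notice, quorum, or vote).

Invalid — vote requirement not satisfied.

Notice: 60 days given; 60 required. Satisfied.
Quorum: 50% of 773 = 386.50, rounded up to 387; 387 present. Satisfied.
Vote: requires a majority of those present (387); a majority of 387 is 194, so 194 needed; 193 in favor. Not satisfied.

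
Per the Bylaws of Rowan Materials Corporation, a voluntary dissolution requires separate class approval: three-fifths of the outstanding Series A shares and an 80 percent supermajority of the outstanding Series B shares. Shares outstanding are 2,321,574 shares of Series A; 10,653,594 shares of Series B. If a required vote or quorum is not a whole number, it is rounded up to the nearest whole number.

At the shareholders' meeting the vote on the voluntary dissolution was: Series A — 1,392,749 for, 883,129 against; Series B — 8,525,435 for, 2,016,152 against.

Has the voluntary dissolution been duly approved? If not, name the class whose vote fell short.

Not approved — the Series A shares did not give the required vote.

Series A: 3/5 of 2321574 = 1392944.40, rounded up to 1392945; 1,392,945 required, 1,392,749 in favor — not approved.
Series B: 4/5 of 10653594 = 8522875.20, rounded up to 8522876; 8,522,876 required, 8,525,435 in favor — approved.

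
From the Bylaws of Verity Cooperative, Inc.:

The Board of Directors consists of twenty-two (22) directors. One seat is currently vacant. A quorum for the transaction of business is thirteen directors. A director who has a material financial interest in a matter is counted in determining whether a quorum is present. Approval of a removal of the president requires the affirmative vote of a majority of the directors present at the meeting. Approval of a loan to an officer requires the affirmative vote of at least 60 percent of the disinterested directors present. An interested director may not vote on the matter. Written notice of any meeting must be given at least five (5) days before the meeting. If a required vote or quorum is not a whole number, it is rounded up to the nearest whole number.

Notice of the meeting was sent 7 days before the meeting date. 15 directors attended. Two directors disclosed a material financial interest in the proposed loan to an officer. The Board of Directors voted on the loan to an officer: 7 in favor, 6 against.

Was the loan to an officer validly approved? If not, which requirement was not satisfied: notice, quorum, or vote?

Notice: 7 days given; 5 required (7 ≥ 5). Satisfied.
Quorum: 15 present (interested directors count toward quorum); quorum is 13. Satisfied.
Vote: the loan to an officer requires three-fifths of the disinterested directors present (15 − 2 = 13). 3/5 of 13 = 7.80, rounded up to 8, so 8 affirmative votes are needed; 7 voted in favor. Not satisfied.

Invalid — vote requirement not satisfied.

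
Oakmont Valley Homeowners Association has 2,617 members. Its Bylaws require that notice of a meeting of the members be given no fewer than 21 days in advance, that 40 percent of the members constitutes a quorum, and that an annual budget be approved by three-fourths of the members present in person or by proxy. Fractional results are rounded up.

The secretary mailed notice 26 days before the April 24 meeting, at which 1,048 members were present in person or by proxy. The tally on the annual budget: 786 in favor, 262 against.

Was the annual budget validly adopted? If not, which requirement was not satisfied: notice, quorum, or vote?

Notice: 26 days given; 21 required. Satisfied.
Quorum: 40% of 2,617 = 1,046.80, rounded up to 1,047; 1,048 present. Satisfied.
Vote: requires three-fourths of those present (1,048); 3/4 of 1048 = 786, so 786 needed; 786 in favor. Satisfied.

Valid — all requirements satisfied.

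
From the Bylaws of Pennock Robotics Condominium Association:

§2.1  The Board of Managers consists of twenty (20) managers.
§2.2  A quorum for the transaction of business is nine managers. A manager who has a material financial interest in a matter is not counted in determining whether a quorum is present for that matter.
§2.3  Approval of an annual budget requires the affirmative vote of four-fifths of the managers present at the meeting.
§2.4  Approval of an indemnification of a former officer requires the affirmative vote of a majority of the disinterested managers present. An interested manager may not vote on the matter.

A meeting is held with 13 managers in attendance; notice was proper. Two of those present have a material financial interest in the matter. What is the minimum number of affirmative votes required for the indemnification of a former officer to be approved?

The indemnification of a former officer requires a majority of the disinterested managers present (13 − 2 = 11).
A majority of 11 is 6.

6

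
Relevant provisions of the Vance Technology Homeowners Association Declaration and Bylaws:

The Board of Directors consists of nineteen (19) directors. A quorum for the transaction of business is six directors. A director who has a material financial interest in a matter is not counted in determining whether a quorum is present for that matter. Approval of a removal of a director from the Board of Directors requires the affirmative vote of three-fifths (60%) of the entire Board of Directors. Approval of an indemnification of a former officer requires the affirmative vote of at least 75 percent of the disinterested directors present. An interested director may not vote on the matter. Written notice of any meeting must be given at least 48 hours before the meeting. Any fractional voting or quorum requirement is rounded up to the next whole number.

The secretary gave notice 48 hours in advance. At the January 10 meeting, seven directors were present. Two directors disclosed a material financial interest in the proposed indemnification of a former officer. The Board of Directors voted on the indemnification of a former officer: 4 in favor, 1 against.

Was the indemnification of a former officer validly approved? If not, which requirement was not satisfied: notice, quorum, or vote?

Notice: 48 hours given; 48 required (48 ≥ 48). Satisfied.
Quorum: 7 present, but the 2 interested directors do not count, leaving 5. Quorum is 6. Not satisfied.
Vote: the indemnification of a former officer requires three-fourths of the disinterested directors present (7 − 2 = 5). 3/4 of 5 = 3.75, rounded up to 4, so 4 affirmative votes are needed; 4 voted in favor. Satisfied. (Moot — without a quorum no business can be validly transacted.)

Invalid — quorum requirement not satisfied.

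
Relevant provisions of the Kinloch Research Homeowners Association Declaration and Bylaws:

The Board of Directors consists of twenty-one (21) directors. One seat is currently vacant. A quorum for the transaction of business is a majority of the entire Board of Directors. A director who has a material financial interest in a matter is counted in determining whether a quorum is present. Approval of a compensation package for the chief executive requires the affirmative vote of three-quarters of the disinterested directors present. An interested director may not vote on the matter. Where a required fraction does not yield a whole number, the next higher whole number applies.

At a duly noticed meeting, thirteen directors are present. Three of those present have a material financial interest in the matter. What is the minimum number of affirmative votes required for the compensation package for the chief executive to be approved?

8

The compensation package for the chief executive requires three-fourths of the disinterested directors present (13 − 3 = 10).
3/4 of 10 = 7.50, rounded up to 8.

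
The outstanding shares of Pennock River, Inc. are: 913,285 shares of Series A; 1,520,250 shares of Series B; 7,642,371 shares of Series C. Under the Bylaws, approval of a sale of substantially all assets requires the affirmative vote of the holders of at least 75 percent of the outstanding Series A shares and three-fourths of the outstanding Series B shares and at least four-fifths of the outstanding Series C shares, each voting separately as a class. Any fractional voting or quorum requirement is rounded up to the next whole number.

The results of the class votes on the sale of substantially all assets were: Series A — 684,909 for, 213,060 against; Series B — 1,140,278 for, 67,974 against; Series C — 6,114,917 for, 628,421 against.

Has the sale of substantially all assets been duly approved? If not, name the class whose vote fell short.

Not approved — the Series A shares did not give the required vote.

Series A: 3/4 of 913285 = 684963.75, rounded up to 684964; 684,964 required, 684,909 in favor — not approved.
Series B: 3/4 of 1520250 = 1140187.50, rounded up to 1140188; 1,140,188 required, 1,140,278 in favor — approved.
Series C: 4/5 of 7642371 = 6113896.80, rounded up to 6113897; 6,113,897 required, 6,114,917 in favor — approved.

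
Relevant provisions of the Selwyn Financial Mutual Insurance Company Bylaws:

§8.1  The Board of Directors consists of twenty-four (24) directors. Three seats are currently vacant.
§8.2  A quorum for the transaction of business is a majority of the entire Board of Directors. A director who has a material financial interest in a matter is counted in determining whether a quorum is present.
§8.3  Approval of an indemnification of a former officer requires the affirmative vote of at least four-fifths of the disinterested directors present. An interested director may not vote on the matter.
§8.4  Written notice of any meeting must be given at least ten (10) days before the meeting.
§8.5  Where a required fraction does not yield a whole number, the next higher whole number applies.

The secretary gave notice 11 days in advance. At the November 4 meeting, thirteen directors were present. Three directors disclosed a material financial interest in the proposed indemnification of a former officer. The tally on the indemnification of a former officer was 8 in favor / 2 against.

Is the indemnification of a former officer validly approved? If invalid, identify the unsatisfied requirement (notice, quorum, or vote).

Notice: 11 days given; 10 required (11 ≥ 10). Satisfied.
Quorum: 13 present (interested directors count toward quorum); quorum is 13. Satisfied.
Vote: the indemnification of a former officer requires four-fifths of the disinterested directors present (13 − 3 = 10). 4/5 of 10 = 8, so 8 affirmative votes are needed; 8 voted in favor. Satisfied.

Valid — all requirements satisfied.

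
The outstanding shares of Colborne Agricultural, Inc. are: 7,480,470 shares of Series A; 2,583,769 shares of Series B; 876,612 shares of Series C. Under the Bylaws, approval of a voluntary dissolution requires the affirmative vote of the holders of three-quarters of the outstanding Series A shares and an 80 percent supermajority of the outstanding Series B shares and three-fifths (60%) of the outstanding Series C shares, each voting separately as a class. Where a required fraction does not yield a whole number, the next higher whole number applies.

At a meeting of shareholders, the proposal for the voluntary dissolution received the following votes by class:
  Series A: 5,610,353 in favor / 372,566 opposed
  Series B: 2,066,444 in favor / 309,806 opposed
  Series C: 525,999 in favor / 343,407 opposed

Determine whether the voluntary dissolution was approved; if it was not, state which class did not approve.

Series A: 3/4 of 7480470 = 5610352.50, rounded up to 5610353; 5,610,353 required, 5,610,353 in favor — approved.
Series B: 4/5 of 2583769 = 2067015.20, rounded up to 2067016; 2,067,016 required, 2,066,444 in favor — not approved.
Series C: 3/5 of 876612 = 525967.20, rounded up to 525968; 525,968 required, 525,999 in favor — approved.

Not approved — the Series B shares did not give the required vote.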